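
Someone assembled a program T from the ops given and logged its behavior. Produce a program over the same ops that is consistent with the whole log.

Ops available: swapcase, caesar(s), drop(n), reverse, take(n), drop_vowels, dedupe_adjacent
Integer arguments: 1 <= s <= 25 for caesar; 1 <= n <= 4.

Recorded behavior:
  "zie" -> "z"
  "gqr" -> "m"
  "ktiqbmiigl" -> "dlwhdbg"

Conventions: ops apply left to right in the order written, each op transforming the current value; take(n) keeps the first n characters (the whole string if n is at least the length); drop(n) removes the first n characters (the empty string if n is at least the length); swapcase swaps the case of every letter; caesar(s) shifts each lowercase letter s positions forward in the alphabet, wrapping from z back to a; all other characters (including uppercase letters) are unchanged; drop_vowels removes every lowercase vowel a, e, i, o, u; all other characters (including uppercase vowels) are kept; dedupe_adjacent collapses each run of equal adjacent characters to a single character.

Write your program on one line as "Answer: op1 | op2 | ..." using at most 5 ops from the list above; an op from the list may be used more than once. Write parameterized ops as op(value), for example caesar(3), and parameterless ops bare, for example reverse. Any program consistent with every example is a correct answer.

dedupe_adjacent | drop(2) | caesar(12) | caesar(9)

Check, running the answer program on each example:
  "zie" -> "zie" -> "e" -> "q" -> "z"
  "gqr" -> "gqr" -> "r" -> "d" -> "m"
  "ktiqbmiigl" -> "ktiqbmigl" -> "iqbmigl" -> "ucnyusx" -> "dlwhdbg"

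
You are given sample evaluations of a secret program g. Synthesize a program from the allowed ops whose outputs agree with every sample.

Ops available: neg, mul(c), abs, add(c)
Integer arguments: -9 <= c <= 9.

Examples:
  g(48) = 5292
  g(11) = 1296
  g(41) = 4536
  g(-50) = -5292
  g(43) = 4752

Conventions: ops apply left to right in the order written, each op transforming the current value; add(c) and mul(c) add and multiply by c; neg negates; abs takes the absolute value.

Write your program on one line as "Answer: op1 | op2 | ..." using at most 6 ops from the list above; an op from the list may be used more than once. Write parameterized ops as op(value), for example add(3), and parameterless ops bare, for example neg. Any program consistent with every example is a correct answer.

neg | mul(-4) | add(4) | mul(9) | neg | mul(-3)

Check, running the answer program on each example:
  48 -> -48 -> 192 -> 196 -> 1764 -> -1764 -> 5292
  11 -> -11 -> 44 -> 48 -> 432 -> -432 -> 1296
  41 -> -41 -> 164 -> 168 -> 1512 -> -1512 -> 4536
  -50 -> 50 -> -200 -> -196 -> -1764 -> 1764 -> -5292
  43 -> -43 -> 172 -> 176 -> 1584 -> -1584 -> 4752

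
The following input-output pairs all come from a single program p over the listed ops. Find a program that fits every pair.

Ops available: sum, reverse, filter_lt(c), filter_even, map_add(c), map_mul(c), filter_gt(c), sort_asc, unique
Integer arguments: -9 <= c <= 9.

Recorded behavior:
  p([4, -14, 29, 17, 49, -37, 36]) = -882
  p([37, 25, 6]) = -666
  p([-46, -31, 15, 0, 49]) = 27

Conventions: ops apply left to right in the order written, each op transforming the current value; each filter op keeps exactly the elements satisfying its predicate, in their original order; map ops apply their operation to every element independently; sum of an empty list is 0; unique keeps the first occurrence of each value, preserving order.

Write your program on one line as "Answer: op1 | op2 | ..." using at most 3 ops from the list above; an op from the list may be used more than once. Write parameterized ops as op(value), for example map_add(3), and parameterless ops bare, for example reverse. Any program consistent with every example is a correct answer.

map_add(2) | map_mul(-9) | sum

Check, running the answer program on each example:
  [4, -14, 29, 17, 49, -37, 36] -> [6, -12, 31, 19, 51, -35, 38] -> [-54, 108, -279, -171, -459, 315, -342] -> -882
  [37, 25, 6] -> [39, 27, 8] -> [-351, -243, -72] -> -666
  [-46, -31, 15, 0, 49] -> [-44, -29, 17, 2, 51] -> [396, 261, -153, -18, -459] -> 27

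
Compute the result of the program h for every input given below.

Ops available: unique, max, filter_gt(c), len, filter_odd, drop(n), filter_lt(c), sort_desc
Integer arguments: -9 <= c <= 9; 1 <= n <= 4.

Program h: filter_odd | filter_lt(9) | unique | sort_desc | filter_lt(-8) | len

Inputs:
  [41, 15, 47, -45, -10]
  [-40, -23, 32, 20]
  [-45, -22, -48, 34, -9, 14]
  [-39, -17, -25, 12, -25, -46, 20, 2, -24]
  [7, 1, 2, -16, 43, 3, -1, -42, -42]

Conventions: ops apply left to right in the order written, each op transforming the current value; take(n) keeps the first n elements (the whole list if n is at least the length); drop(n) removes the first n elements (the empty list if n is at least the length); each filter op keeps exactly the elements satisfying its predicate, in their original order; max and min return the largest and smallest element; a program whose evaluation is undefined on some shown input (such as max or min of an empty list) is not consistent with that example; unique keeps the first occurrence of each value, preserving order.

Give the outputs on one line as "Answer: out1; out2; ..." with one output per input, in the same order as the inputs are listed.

Execution, op by op:
  [41, 15, 47, -45, -10] -> [41, 15, 47, -45] -> [-45] -> [-45] -> [-45] -> [-45] -> 1
  [-40, -23, 32, 20] -> [-23] -> [-23] -> [-23] -> [-23] -> [-23] -> 1
  [-45, -22, -48, 34, -9, 14] -> [-45, -9] -> [-45, -9] -> [-45, -9] -> [-9, -45] -> [-9, -45] -> 2
  [-39, -17, -25, 12, -25, -46, 20, 2, -24] -> [-39, -17, -25, -25] -> [-39, -17, -25, -25] -> [-39, -17, -25] -> [-17, -25, -39] -> [-17, -25, -39] -> 3
  [7, 1, 2, -16, 43, 3, -1, -42, -42] -> [7, 1, 43, 3, -1] -> [7, 1, 3, -1] -> [7, 1, 3, -1] -> [7, 3, 1, -1] -> [] -> 0

1; 1; 2; 3; 0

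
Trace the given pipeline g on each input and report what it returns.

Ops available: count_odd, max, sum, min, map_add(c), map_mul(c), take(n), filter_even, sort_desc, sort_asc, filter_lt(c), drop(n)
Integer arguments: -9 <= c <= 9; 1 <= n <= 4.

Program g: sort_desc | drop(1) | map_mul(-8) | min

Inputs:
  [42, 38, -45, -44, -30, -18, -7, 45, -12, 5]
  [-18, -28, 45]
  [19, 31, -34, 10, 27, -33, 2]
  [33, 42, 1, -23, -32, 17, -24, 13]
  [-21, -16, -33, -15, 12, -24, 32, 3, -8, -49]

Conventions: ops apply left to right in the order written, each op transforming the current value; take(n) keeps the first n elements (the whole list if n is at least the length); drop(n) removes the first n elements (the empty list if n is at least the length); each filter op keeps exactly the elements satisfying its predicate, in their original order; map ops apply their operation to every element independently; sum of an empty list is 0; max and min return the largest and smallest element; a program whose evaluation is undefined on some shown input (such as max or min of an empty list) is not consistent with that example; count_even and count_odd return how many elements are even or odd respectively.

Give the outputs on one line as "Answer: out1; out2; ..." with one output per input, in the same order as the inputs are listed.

-336; 144; -216; -264; -96

Execution, op by op:
  [42, 38, -45, -44, -30, -18, -7, 45, -12, 5] -> [45, 42, 38, 5, -7, -12, -18, -30, -44, -45] -> [42, 38, 5, -7, -12, -18, -30, -44, -45] -> [-336, -304, -40, 56, 96, 144, 240, 352, 360] -> -336
  [-18, -28, 45] -> [45, -18, -28] -> [-18, -28] -> [144, 224] -> 144
  [19, 31, -34, 10, 27, -33, 2] -> [31, 27, 19, 10, 2, -33, -34] -> [27, 19, 10, 2, -33, -34] -> [-216, -152, -80, -16, 264, 272] -> -216
  [33, 42, 1, -23, -32, 17, -24, 13] -> [42, 33, 17, 13, 1, -23, -24, -32] -> [33, 17, 13, 1, -23, -24, -32] -> [-264, -136, -104, -8, 184, 192, 256] -> -264
  [-21, -16, -33, -15, 12, -24, 32, 3, -8, -49] -> [32, 12, 3, -8, -15, -16, -21, -24, -33, -49] -> [12, 3, -8, -15, -16, -21, -24, -33, -49] -> [-96, -24, 64, 120, 128, 168, 192, 264, 392] -> -96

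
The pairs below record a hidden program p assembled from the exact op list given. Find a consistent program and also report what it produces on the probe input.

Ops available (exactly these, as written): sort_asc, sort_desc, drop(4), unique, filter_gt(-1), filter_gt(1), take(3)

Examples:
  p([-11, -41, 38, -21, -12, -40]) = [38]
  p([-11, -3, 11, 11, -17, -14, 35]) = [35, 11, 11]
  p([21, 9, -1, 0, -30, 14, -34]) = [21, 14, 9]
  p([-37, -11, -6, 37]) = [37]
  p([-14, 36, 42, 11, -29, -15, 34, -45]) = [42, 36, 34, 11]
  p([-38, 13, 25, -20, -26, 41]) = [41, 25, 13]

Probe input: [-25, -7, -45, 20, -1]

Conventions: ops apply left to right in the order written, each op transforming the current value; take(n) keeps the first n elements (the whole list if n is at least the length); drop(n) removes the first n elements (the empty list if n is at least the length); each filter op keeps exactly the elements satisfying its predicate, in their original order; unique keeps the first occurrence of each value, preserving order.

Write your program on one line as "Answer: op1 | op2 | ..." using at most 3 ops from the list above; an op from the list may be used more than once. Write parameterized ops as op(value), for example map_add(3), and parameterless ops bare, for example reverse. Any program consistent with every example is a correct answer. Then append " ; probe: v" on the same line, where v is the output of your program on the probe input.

sort_asc | filter_gt(1) | sort_desc ; probe: [20]

Check, running the answer program on each example:
  [-11, -41, 38, -21, -12, -40] -> [-41, -40, -21, -12, -11, 38] -> [38] -> [38]
  [-11, -3, 11, 11, -17, -14, 35] -> [-17, -14, -11, -3, 11, 11, 35] -> [11, 11, 35] -> [35, 11, 11]
  [21, 9, -1, 0, -30, 14, -34] -> [-34, -30, -1, 0, 9, 14, 21] -> [9, 14, 21] -> [21, 14, 9]
  [-37, -11, -6, 37] -> [-37, -11, -6, 37] -> [37] -> [37]
  [-14, 36, 42, 11, -29, -15, 34, -45] -> [-45, -29, -15, -14, 11, 34, 36, 42] -> [11, 34, 36, 42] -> [42, 36, 34, 11]
  [-38, 13, 25, -20, -26, 41] -> [-38, -26, -20, 13, 25, 41] -> [13, 25, 41] -> [41, 25, 13]
  probe: [-25, -7, -45, 20, -1] -> [-45, -25, -7, -1, 20] -> [20] -> [20]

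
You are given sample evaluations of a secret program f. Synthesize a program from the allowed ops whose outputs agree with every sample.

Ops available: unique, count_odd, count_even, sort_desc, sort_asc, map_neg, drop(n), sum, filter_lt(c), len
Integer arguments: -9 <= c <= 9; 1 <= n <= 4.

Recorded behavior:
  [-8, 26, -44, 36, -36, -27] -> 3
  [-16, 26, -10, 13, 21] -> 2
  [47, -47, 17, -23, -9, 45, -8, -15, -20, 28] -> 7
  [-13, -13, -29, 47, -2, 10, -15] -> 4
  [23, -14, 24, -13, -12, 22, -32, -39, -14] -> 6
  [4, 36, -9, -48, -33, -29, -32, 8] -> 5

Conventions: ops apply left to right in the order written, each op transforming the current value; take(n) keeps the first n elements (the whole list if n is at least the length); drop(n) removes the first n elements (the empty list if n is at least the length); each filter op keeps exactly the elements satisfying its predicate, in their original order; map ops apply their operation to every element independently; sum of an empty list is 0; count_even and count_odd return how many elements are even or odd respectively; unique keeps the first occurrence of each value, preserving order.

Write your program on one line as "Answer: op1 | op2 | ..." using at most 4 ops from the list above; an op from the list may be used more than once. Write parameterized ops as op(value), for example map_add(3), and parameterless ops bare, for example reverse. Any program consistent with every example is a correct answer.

map_neg | drop(3) | sort_desc | len

Check, running the answer program on each example:
  [-8, 26, -44, 36, -36, -27] -> [8, -26, 44, -36, 36, 27] -> [-36, 36, 27] -> [36, 27, -36] -> 3
  [-16, 26, -10, 13, 21] -> [16, -26, 10, -13, -21] -> [-13, -21] -> [-13, -21] -> 2
  [47, -47, 17, -23, -9, 45, -8, -15, -20, 28] -> [-47, 47, -17, 23, 9, -45, 8, 15, 20, -28] -> [23, 9, -45, 8, 15, 20, -28] -> [23, 20, 15, 9, 8, -28, -45] -> 7
  [-13, -13, -29, 47, -2, 10, -15] -> [13, 13, 29, -47, 2, -10, 15] -> [-47, 2, -10, 15] -> [15, 2, -10, -47] -> 4
  [23, -14, 24, -13, -12, 22, -32, -39, -14] -> [-23, 14, -24, 13, 12, -22, 32, 39, 14] -> [13, 12, -22, 32, 39, 14] -> [39, 32, 14, 13, 12, -22] -> 6
  [4, 36, -9, -48, -33, -29, -32, 8] -> [-4, -36, 9, 48, 33, 29, 32, -8] -> [48, 33, 29, 32, -8] -> [48, 33, 32, 29, -8] -> 5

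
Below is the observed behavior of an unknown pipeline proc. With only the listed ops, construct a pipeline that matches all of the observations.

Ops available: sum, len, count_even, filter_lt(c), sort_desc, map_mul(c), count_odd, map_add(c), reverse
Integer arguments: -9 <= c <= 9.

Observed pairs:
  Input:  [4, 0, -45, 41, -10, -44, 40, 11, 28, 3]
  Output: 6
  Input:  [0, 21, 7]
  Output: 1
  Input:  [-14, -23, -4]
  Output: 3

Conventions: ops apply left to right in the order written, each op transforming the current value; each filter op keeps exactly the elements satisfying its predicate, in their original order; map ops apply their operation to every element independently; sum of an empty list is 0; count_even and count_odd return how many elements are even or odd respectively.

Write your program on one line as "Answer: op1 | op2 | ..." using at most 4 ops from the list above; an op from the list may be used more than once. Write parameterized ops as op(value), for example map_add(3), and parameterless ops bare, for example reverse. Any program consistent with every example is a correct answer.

reverse | filter_lt(7) | len

Check, running the answer program on each example:
  [4, 0, -45, 41, -10, -44, 40, 11, 28, 3] -> [3, 28, 11, 40, -44, -10, 41, -45, 0, 4] -> [3, -44, -10, -45, 0, 4] -> 6
  [0, 21, 7] -> [7, 21, 0] -> [0] -> 1
  [-14, -23, -4] -> [-4, -23, -14] -> [-4, -23, -14] -> 3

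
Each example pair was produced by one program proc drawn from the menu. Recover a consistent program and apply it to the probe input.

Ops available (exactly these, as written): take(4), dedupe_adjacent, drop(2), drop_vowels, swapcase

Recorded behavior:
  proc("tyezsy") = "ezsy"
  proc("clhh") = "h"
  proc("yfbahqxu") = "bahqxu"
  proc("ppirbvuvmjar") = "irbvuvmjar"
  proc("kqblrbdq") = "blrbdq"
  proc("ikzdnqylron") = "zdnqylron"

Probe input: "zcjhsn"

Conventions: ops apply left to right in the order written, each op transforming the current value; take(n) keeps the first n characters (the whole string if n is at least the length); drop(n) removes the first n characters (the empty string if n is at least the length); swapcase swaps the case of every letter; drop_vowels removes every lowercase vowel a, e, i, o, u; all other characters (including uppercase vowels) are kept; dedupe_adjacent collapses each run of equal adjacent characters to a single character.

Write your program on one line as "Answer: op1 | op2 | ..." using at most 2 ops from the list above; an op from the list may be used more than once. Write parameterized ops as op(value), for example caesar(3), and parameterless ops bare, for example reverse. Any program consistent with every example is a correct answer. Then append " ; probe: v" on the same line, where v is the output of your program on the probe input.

drop(2) | dedupe_adjacent ; probe: "jhsn"

Check, running the answer program on each example:
  "tyezsy" -> "ezsy" -> "ezsy"
  "clhh" -> "hh" -> "h"
  "yfbahqxu" -> "bahqxu" -> "bahqxu"
  "ppirbvuvmjar" -> "irbvuvmjar" -> "irbvuvmjar"
  "kqblrbdq" -> "blrbdq" -> "blrbdq"
  "ikzdnqylron" -> "zdnqylron" -> "zdnqylron"
  probe: "zcjhsn" -> "jhsn" -> "jhsn"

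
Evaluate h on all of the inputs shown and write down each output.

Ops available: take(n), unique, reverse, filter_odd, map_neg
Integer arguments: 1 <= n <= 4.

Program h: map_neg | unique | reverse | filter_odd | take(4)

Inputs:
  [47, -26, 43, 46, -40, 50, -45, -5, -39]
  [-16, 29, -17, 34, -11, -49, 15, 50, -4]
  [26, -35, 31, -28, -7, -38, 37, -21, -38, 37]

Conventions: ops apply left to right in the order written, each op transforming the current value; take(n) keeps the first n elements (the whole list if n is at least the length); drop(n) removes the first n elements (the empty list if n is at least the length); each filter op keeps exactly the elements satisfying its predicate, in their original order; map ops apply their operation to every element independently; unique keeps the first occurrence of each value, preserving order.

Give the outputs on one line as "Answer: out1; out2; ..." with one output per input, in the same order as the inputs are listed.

[39, 5, 45, -43]; [-15, 49, 11, 17]; [21, -37, 7, -31]

Execution, op by op:
  [47, -26, 43, 46, -40, 50, -45, -5, -39] -> [-47, 26, -43, -46, 40, -50, 45, 5, 39] -> [-47, 26, -43, -46, 40, -50, 45, 5, 39] -> [39, 5, 45, -50, 40, -46, -43, 26, -47] -> [39, 5, 45, -43, -47] -> [39, 5, 45, -43]
  [-16, 29, -17, 34, -11, -49, 15, 50, -4] -> [16, -29, 17, -34, 11, 49, -15, -50, 4] -> [16, -29, 17, -34, 11, 49, -15, -50, 4] -> [4, -50, -15, 49, 11, -34, 17, -29, 16] -> [-15, 49, 11, 17, -29] -> [-15, 49, 11, 17]
  [26, -35, 31, -28, -7, -38, 37, -21, -38, 37] -> [-26, 35, -31, 28, 7, 38, -37, 21, 38, -37] -> [-26, 35, -31, 28, 7, 38, -37, 21] -> [21, -37, 38, 7, 28, -31, 35, -26] -> [21, -37, 7, -31, 35] -> [21, -37, 7, -31]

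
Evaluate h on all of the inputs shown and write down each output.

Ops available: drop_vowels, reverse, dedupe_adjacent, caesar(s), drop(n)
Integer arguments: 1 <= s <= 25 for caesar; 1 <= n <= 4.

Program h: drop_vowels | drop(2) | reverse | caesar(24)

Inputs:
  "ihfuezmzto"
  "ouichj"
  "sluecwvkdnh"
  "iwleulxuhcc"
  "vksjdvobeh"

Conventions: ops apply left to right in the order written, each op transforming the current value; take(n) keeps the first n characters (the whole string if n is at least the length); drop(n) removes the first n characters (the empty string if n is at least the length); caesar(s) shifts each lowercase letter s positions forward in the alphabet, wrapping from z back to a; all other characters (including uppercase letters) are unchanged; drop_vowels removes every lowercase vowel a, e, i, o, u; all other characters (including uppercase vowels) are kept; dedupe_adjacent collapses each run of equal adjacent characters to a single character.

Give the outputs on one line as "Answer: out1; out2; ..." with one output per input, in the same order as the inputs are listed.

Execution, op by op:
  "ihfuezmzto" -> "hfzmzt" -> "zmzt" -> "tzmz" -> "rxkx"
  "ouichj" -> "chj" -> "j" -> "j" -> "h"
  "sluecwvkdnh" -> "slcwvkdnh" -> "cwvkdnh" -> "hndkvwc" -> "flbitua"
  "iwleulxuhcc" -> "wllxhcc" -> "lxhcc" -> "cchxl" -> "aafvj"
  "vksjdvobeh" -> "vksjdvbh" -> "sjdvbh" -> "hbvdjs" -> "fztbhq"

"rxkx"; "h"; "flbitua"; "aafvj"; "fztbhq"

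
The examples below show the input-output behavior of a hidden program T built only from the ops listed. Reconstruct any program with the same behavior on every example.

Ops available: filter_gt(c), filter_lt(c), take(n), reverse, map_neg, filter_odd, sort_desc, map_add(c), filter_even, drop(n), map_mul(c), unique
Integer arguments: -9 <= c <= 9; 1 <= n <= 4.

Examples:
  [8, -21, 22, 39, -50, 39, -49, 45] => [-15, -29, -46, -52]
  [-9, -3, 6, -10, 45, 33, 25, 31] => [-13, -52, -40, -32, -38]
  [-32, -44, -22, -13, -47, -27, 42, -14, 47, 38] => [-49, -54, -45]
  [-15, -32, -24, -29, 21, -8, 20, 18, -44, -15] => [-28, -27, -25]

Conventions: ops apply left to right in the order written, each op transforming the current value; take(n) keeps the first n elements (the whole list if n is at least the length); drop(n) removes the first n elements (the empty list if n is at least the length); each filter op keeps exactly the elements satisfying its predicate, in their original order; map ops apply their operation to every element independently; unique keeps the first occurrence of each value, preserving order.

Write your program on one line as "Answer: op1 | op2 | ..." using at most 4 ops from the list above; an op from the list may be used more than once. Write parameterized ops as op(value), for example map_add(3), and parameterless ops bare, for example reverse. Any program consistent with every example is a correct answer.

map_add(7) | map_neg | filter_lt(-5) | unique

Check, running the answer program on each example:
  [8, -21, 22, 39, -50, 39, -49, 45] -> [15, -14, 29, 46, -43, 46, -42, 52] -> [-15, 14, -29, -46, 43, -46, 42, -52] -> [-15, -29, -46, -46, -52] -> [-15, -29, -46, -52]
  [-9, -3, 6, -10, 45, 33, 25, 31] -> [-2, 4, 13, -3, 52, 40, 32, 38] -> [2, -4, -13, 3, -52, -40, -32, -38] -> [-13, -52, -40, -32, -38] -> [-13, -52, -40, -32, -38]
  [-32, -44, -22, -13, -47, -27, 42, -14, 47, 38] -> [-25, -37, -15, -6, -40, -20, 49, -7, 54, 45] -> [25, 37, 15, 6, 40, 20, -49, 7, -54, -45] -> [-49, -54, -45] -> [-49, -54, -45]
  [-15, -32, -24, -29, 21, -8, 20, 18, -44, -15] -> [-8, -25, -17, -22, 28, -1, 27, 25, -37, -8] -> [8, 25, 17, 22, -28, 1, -27, -25, 37, 8] -> [-28, -27, -25] -> [-28, -27, -25]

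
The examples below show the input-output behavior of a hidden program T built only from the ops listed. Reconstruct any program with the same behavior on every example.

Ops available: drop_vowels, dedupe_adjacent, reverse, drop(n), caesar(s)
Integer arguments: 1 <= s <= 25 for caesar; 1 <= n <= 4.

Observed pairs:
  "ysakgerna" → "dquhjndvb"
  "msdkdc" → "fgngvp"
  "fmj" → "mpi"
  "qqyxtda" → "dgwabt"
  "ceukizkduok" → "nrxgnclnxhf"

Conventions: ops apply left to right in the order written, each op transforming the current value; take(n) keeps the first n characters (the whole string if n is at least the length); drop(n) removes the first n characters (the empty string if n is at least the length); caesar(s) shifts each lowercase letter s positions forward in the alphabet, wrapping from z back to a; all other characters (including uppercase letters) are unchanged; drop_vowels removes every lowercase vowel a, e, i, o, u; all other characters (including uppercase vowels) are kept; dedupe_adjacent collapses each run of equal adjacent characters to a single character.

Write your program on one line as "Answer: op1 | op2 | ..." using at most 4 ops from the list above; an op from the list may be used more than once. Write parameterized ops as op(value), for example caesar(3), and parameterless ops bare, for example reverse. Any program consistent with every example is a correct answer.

dedupe_adjacent | caesar(18) | caesar(11) | reverse

Check, running the answer program on each example:
  "ysakgerna" -> "ysakgerna" -> "qkscywjfs" -> "bvdnjhuqd" -> "dquhjndvb"
  "msdkdc" -> "msdkdc" -> "ekvcvu" -> "pvgngf" -> "fgngvp"
  "fmj" -> "fmj" -> "xeb" -> "ipm" -> "mpi"
  "qqyxtda" -> "qyxtda" -> "iqplvs" -> "tbawgd" -> "dgwabt"
  "ceukizkduok" -> "ceukizkduok" -> "uwmcarcvmgc" -> "fhxnlcngxrn" -> "nrxgnclnxhf"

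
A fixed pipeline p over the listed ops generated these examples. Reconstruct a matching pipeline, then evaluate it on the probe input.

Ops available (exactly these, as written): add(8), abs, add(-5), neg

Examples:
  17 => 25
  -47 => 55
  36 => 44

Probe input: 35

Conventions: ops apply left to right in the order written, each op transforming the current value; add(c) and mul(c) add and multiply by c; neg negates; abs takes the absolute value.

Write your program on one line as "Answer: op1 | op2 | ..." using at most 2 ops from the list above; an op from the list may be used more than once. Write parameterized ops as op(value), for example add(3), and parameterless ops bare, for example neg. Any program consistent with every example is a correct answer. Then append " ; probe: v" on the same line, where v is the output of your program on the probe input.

abs | add(8) ; probe: 43

Check, running the answer program on each example:
  17 -> 17 -> 25
  -47 -> 47 -> 55
  36 -> 36 -> 44
  probe: 35 -> 35 -> 43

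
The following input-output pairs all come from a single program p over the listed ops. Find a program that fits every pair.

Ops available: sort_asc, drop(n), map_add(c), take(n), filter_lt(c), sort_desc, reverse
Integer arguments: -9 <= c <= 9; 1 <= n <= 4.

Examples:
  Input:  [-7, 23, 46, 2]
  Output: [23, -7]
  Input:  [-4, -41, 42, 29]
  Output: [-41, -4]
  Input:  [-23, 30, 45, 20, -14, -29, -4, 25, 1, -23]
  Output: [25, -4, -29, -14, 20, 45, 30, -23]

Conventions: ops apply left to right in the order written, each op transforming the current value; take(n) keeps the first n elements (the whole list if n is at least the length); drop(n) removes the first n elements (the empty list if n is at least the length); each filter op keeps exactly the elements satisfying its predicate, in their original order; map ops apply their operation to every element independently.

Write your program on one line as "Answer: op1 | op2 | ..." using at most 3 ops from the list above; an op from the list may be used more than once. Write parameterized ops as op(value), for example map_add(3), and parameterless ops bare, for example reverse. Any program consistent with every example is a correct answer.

reverse | drop(2)

Check, running the answer program on each example:
  [-7, 23, 46, 2] -> [2, 46, 23, -7] -> [23, -7]
  [-4, -41, 42, 29] -> [29, 42, -41, -4] -> [-41, -4]
  [-23, 30, 45, 20, -14, -29, -4, 25, 1, -23] -> [-23, 1, 25, -4, -29, -14, 20, 45, 30, -23] -> [25, -4, -29, -14, 20, 45, 30, -23]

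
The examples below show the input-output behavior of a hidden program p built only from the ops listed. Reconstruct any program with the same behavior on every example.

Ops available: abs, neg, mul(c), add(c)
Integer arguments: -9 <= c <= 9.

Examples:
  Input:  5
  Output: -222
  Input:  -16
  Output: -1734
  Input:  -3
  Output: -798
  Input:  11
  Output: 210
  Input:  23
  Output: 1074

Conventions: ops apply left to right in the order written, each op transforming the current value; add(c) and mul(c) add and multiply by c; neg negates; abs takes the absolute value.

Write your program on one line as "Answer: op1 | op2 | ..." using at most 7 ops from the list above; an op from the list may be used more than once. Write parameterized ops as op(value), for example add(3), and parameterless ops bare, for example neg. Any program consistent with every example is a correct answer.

add(-8) | mul(-6) | mul(2) | mul(-1) | add(-1) | mul(6)

Check, running the answer program on each example:
  5 -> -3 -> 18 -> 36 -> -36 -> -37 -> -222
  -16 -> -24 -> 144 -> 288 -> -288 -> -289 -> -1734
  -3 -> -11 -> 66 -> 132 -> -132 -> -133 -> -798
  11 -> 3 -> -18 -> -36 -> 36 -> 35 -> 210
  23 -> 15 -> -90 -> -180 -> 180 -> 179 -> 1074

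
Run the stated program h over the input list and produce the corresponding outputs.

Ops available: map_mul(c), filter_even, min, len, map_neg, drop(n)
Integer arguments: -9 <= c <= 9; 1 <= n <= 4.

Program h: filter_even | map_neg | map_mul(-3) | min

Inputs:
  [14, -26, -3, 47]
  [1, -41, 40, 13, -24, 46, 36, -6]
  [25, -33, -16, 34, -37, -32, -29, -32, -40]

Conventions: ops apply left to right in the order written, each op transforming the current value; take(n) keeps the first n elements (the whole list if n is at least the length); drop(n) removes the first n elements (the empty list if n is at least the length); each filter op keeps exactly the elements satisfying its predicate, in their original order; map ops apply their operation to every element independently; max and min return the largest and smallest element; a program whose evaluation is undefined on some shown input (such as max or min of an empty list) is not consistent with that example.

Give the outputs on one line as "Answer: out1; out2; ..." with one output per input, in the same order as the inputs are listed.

-78; -72; -120

Execution, op by op:
  [14, -26, -3, 47] -> [14, -26] -> [-14, 26] -> [42, -78] -> -78
  [1, -41, 40, 13, -24, 46, 36, -6] -> [40, -24, 46, 36, -6] -> [-40, 24, -46, -36, 6] -> [120, -72, 138, 108, -18] -> -72
  [25, -33, -16, 34, -37, -32, -29, -32, -40] -> [-16, 34, -32, -32, -40] -> [16, -34, 32, 32, 40] -> [-48, 102, -96, -96, -120] -> -120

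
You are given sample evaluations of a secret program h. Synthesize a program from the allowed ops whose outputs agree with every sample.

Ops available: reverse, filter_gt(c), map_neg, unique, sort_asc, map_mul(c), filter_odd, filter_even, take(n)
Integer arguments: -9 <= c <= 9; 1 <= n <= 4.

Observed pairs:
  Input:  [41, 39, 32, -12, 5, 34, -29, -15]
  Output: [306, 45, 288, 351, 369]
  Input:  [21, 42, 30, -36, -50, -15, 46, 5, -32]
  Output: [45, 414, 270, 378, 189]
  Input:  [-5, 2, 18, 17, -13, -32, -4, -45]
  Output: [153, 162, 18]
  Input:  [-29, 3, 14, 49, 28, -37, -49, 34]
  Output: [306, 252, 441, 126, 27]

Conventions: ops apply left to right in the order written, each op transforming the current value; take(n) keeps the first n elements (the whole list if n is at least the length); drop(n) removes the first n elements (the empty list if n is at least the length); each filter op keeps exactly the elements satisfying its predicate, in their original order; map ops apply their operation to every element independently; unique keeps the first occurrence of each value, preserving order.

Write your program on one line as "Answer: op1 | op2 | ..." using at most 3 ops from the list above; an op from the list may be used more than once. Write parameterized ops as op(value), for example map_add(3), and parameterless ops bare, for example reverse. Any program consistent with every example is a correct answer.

reverse | map_mul(9) | filter_gt(-4)

Check, running the answer program on each example:
  [41, 39, 32, -12, 5, 34, -29, -15] -> [-15, -29, 34, 5, -12, 32, 39, 41] -> [-135, -261, 306, 45, -108, 288, 351, 369] -> [306, 45, 288, 351, 369]
  [21, 42, 30, -36, -50, -15, 46, 5, -32] -> [-32, 5, 46, -15, -50, -36, 30, 42, 21] -> [-288, 45, 414, -135, -450, -324, 270, 378, 189] -> [45, 414, 270, 378, 189]
  [-5, 2, 18, 17, -13, -32, -4, -45] -> [-45, -4, -32, -13, 17, 18, 2, -5] -> [-405, -36, -288, -117, 153, 162, 18, -45] -> [153, 162, 18]
  [-29, 3, 14, 49, 28, -37, -49, 34] -> [34, -49, -37, 28, 49, 14, 3, -29] -> [306, -441, -333, 252, 441, 126, 27, -261] -> [306, 252, 441, 126, 27]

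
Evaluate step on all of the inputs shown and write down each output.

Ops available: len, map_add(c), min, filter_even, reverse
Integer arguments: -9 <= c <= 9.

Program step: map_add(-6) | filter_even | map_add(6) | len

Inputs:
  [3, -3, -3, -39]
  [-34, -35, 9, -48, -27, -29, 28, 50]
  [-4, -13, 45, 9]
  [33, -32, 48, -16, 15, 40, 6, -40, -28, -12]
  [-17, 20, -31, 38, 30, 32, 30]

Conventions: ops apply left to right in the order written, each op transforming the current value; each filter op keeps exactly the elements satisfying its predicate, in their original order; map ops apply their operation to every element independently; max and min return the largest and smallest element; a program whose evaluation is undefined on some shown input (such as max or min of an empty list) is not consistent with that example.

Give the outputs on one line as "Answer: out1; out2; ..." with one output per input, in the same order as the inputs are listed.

0; 4; 1; 8; 5

Execution, op by op:
  [3, -3, -3, -39] -> [-3, -9, -9, -45] -> [] -> [] -> 0
  [-34, -35, 9, -48, -27, -29, 28, 50] -> [-40, -41, 3, -54, -33, -35, 22, 44] -> [-40, -54, 22, 44] -> [-34, -48, 28, 50] -> 4
  [-4, -13, 45, 9] -> [-10, -19, 39, 3] -> [-10] -> [-4] -> 1
  [33, -32, 48, -16, 15, 40, 6, -40, -28, -12] -> [27, -38, 42, -22, 9, 34, 0, -46, -34, -18] -> [-38, 42, -22, 34, 0, -46, -34, -18] -> [-32, 48, -16, 40, 6, -40, -28, -12] -> 8
  [-17, 20, -31, 38, 30, 32, 30] -> [-23, 14, -37, 32, 24, 26, 24] -> [14, 32, 24, 26, 24] -> [20, 38, 30, 32, 30] -> 5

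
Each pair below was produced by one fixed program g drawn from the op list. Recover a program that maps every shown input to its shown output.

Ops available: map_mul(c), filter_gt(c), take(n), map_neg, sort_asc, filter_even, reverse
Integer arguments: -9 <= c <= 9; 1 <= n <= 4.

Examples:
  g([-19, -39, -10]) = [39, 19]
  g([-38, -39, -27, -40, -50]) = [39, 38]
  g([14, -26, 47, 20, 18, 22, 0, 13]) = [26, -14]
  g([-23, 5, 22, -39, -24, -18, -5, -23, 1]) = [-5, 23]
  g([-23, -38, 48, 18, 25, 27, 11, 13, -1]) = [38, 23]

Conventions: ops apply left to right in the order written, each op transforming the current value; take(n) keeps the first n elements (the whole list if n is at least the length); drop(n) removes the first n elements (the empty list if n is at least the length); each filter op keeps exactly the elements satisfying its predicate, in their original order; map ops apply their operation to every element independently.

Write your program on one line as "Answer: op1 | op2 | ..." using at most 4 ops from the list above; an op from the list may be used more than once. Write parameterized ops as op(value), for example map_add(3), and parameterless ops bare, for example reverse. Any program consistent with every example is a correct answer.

map_neg | take(2) | reverse

Check, running the answer program on each example:
  [-19, -39, -10] -> [19, 39, 10] -> [19, 39] -> [39, 19]
  [-38, -39, -27, -40, -50] -> [38, 39, 27, 40, 50] -> [38, 39] -> [39, 38]
  [14, -26, 47, 20, 18, 22, 0, 13] -> [-14, 26, -47, -20, -18, -22, 0, -13] -> [-14, 26] -> [26, -14]
  [-23, 5, 22, -39, -24, -18, -5, -23, 1] -> [23, -5, -22, 39, 24, 18, 5, 23, -1] -> [23, -5] -> [-5, 23]
  [-23, -38, 48, 18, 25, 27, 11, 13, -1] -> [23, 38, -48, -18, -25, -27, -11, -13, 1] -> [23, 38] -> [38, 23]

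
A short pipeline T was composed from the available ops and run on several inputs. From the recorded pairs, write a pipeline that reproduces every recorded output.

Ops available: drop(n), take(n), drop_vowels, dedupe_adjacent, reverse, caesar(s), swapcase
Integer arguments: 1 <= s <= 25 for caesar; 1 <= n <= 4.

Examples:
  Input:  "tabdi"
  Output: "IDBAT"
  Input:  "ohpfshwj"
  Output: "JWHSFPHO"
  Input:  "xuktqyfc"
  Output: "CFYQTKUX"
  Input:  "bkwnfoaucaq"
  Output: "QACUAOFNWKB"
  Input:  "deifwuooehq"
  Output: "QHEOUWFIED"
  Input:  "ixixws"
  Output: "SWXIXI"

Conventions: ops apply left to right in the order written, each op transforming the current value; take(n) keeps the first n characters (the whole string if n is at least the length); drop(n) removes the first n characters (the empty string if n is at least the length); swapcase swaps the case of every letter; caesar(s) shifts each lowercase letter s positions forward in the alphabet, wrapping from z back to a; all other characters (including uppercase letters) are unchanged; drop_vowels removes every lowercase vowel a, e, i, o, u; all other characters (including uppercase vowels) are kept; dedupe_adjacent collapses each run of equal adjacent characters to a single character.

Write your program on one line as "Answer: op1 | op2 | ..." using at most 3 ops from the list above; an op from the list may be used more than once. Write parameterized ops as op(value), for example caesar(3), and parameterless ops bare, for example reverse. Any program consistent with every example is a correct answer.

reverse | swapcase | dedupe_adjacent

Check, running the answer program on each example:
  "tabdi" -> "idbat" -> "IDBAT" -> "IDBAT"
  "ohpfshwj" -> "jwhsfpho" -> "JWHSFPHO" -> "JWHSFPHO"
  "xuktqyfc" -> "cfyqtkux" -> "CFYQTKUX" -> "CFYQTKUX"
  "bkwnfoaucaq" -> "qacuaofnwkb" -> "QACUAOFNWKB" -> "QACUAOFNWKB"
  "deifwuooehq" -> "qheoouwfied" -> "QHEOOUWFIED" -> "QHEOUWFIED"
  "ixixws" -> "swxixi" -> "SWXIXI" -> "SWXIXI"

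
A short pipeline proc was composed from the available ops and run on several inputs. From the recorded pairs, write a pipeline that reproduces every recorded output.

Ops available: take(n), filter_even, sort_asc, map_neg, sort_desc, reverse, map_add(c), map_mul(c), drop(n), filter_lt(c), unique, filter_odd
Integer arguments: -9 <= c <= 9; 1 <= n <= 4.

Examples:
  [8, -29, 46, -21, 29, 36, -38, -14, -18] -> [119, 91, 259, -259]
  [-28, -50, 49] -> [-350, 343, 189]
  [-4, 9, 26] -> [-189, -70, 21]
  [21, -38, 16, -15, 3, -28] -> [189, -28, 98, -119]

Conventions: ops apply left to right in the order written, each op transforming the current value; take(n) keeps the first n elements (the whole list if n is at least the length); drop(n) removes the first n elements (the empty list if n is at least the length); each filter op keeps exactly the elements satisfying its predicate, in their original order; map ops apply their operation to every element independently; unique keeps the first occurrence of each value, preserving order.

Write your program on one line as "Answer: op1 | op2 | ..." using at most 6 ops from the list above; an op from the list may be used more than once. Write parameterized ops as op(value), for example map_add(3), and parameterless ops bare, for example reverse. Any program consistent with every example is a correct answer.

map_add(-9) | reverse | map_add(7) | take(4) | map_add(3) | map_mul(-7)

Check, running the answer program on each example:
  [8, -29, 46, -21, 29, 36, -38, -14, -18] -> [-1, -38, 37, -30, 20, 27, -47, -23, -27] -> [-27, -23, -47, 27, 20, -30, 37, -38, -1] -> [-20, -16, -40, 34, 27, -23, 44, -31, 6] -> [-20, -16, -40, 34] -> [-17, -13, -37, 37] -> [119, 91, 259, -259]
  [-28, -50, 49] -> [-37, -59, 40] -> [40, -59, -37] -> [47, -52, -30] -> [47, -52, -30] -> [50, -49, -27] -> [-350, 343, 189]
  [-4, 9, 26] -> [-13, 0, 17] -> [17, 0, -13] -> [24, 7, -6] -> [24, 7, -6] -> [27, 10, -3] -> [-189, -70, 21]
  [21, -38, 16, -15, 3, -28] -> [12, -47, 7, -24, -6, -37] -> [-37, -6, -24, 7, -47, 12] -> [-30, 1, -17, 14, -40, 19] -> [-30, 1, -17, 14] -> [-27, 4, -14, 17] -> [189, -28, 98, -119]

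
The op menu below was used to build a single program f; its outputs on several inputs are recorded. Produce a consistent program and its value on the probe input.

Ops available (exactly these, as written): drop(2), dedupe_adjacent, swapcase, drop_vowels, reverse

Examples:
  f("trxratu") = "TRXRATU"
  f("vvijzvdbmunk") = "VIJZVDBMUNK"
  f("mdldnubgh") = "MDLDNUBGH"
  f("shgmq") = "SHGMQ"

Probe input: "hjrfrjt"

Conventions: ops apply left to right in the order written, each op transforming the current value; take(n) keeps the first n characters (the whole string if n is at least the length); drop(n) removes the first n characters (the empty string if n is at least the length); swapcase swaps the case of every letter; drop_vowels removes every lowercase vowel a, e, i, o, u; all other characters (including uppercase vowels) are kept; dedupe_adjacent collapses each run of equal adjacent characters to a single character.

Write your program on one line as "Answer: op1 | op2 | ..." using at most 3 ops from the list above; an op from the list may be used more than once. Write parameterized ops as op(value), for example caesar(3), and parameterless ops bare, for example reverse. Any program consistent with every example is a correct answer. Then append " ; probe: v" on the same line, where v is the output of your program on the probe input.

swapcase | dedupe_adjacent ; probe: "HJRFRJT"

Check, running the answer program on each example:
  "trxratu" -> "TRXRATU" -> "TRXRATU"
  "vvijzvdbmunk" -> "VVIJZVDBMUNK" -> "VIJZVDBMUNK"
  "mdldnubgh" -> "MDLDNUBGH" -> "MDLDNUBGH"
  "shgmq" -> "SHGMQ" -> "SHGMQ"
  probe: "hjrfrjt" -> "HJRFRJT" -> "HJRFRJT"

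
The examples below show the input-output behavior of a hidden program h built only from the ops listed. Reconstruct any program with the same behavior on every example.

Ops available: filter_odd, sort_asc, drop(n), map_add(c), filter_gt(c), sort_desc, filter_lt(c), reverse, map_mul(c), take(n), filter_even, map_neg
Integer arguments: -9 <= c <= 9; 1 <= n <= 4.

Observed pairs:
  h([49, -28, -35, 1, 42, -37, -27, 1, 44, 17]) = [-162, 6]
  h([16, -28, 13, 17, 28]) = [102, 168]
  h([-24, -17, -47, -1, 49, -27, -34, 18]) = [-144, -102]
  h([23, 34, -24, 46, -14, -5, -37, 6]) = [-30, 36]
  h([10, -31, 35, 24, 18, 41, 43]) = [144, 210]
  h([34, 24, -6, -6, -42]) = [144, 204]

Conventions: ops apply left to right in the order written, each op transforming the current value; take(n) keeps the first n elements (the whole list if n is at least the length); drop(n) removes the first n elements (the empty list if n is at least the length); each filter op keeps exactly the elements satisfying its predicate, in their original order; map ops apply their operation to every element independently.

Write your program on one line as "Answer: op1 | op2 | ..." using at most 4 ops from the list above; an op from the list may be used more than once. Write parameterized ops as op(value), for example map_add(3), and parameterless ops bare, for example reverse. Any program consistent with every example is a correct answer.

sort_asc | drop(3) | map_mul(6) | take(2)

Check, running the answer program on each example:
  [49, -28, -35, 1, 42, -37, -27, 1, 44, 17] -> [-37, -35, -28, -27, 1, 1, 17, 42, 44, 49] -> [-27, 1, 1, 17, 42, 44, 49] -> [-162, 6, 6, 102, 252, 264, 294] -> [-162, 6]
  [16, -28, 13, 17, 28] -> [-28, 13, 16, 17, 28] -> [17, 28] -> [102, 168] -> [102, 168]
  [-24, -17, -47, -1, 49, -27, -34, 18] -> [-47, -34, -27, -24, -17, -1, 18, 49] -> [-24, -17, -1, 18, 49] -> [-144, -102, -6, 108, 294] -> [-144, -102]
  [23, 34, -24, 46, -14, -5, -37, 6] -> [-37, -24, -14, -5, 6, 23, 34, 46] -> [-5, 6, 23, 34, 46] -> [-30, 36, 138, 204, 276] -> [-30, 36]
  [10, -31, 35, 24, 18, 41, 43] -> [-31, 10, 18, 24, 35, 41, 43] -> [24, 35, 41, 43] -> [144, 210, 246, 258] -> [144, 210]
  [34, 24, -6, -6, -42] -> [-42, -6, -6, 24, 34] -> [24, 34] -> [144, 204] -> [144, 204]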